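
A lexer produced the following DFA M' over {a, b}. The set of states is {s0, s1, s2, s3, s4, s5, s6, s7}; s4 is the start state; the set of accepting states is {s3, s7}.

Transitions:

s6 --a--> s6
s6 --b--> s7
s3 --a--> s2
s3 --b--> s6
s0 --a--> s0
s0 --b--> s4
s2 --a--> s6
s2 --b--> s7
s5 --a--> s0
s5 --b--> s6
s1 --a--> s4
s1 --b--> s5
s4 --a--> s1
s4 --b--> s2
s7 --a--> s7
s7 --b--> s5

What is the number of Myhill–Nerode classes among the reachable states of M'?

Reachable states from the start: {s0,s1,s2,s4,s5,s6,s7}. Unreachable: {s3} — drop them.
Initial partition by acceptance: {s7} | {s0,s1,s2,s4,s5,s6}.
Refine {s0,s1,s2,s4,s5,s6} on symbol b: members go to different blocks, giving {s0,s1,s4,s5} and {s2,s6}.
Split {s0,s1,s4,s5} by δ(·,b) → {s0,s1} and {s4,s5}.
Refine {s0,s1} on symbol a: members go to different blocks, giving {s0} and {s1}.
Split {s4,s5} by δ(·,a) → {s4} and {s5}.
Stable partition: {s7} | {s0} | {s2,s6} | {s4} | {s1} | {s5} — 6 equivalence classes.

6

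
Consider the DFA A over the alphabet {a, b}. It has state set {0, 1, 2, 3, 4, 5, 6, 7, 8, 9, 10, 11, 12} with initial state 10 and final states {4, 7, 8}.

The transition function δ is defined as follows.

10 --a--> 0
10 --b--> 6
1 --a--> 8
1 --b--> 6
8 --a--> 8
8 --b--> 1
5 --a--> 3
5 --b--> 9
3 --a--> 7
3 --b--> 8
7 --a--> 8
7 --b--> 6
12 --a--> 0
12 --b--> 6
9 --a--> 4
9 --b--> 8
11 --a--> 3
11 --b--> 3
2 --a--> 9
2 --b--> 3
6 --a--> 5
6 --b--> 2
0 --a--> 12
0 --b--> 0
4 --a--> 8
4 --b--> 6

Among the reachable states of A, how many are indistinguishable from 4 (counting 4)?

First remove the unreachable states {11}; 12 states remain.
P0 = {4,7,8} | {0,1,2,3,5,6,9,10,12}.
On input a, block {0,1,2,3,5,6,9,10,12} splits into {0,2,5,6,10,12} and {1,3,9}.
Refine {4,7,8} on symbol b: members go to different blocks, giving {4,7} and {8}.
Refine {0,2,5,6,10,12} on symbol a: members go to different blocks, giving {0,6,10,12} and {2,5}.
Split {0,6,10,12} by δ(·,a) → {0,10,12} and {6}.
Refine {0,10,12} on symbol b: members go to different blocks, giving {10,12} and {0}.
Refine {1,3,9} on symbol a: members go to different blocks, giving {3,9} and {1}.
Stable partition: {4,7} | {10,12} | {3,9} | {8} | {2,5} | {6} | {0} | {1} — 8 equivalence classes.
State 4 belongs to the block {4,7}, which has 2 states.

2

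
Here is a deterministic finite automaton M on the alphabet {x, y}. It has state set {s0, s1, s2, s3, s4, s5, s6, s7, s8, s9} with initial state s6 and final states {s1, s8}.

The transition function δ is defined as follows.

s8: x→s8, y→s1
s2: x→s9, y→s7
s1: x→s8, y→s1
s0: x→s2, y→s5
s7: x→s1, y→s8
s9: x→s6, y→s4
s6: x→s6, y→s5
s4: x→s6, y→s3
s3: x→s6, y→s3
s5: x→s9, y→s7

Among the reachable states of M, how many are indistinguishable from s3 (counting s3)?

Reachable states from the start: {s1,s3,s4,s5,s6,s7,s8,s9}. Unreachable: {s0,s2} — drop them.
P0 = {s1,s8} | {s3,s4,s5,s6,s7,s9}.
On input x, block {s3,s4,s5,s6,s7,s9} splits into {s3,s4,s5,s6,s9} and {s7}.
Split {s3,s4,s5,s6,s9} by δ(·,y) → {s3,s4,s6,s9} and {s5}.
Split {s3,s4,s6,s9} by δ(·,y) → {s3,s4,s9} and {s6}.
The partition is now stable with 5 blocks: {s1,s8} | {s3,s4,s9} | {s7} | {s5} | {s6}.
The equivalence class containing s3 is {s3,s4,s9}, of size 3.

3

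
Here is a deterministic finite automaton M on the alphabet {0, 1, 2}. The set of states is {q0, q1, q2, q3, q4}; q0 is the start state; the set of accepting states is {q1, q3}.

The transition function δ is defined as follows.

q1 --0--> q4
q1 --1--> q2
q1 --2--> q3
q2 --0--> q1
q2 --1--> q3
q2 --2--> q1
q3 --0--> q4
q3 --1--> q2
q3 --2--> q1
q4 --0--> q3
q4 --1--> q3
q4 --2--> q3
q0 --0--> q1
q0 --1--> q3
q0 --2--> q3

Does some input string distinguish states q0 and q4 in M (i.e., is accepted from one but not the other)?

No

Every state is reachable, so we keep all 5.
P0 = {q1,q3} | {q0,q2,q4}.
The partition is now stable with 2 blocks: {q1,q3} | {q0,q2,q4}.
q0 and q4 lie in the same block of the stable partition, so they are equivalent — no string distinguishes them.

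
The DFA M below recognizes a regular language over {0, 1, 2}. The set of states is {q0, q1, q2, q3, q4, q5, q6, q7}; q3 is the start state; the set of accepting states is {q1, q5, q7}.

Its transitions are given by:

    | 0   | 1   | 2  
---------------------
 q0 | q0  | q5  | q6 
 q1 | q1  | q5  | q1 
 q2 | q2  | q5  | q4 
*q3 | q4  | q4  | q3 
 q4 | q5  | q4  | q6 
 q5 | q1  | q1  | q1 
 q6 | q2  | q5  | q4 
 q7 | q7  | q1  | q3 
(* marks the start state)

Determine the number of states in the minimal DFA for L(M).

4

States {q0,q7} cannot be reached from the start state, so discard them.
P0 = {q1,q5} | {q2,q3,q4,q6}.
Split {q2,q3,q4,q6} by δ(·,0) → {q2,q3,q6} and {q4}.
Split {q2,q3,q6} by δ(·,0) → {q2,q6} and {q3}.
No further refinement is possible. Final partition (4 blocks): {q1,q5} | {q2,q6} | {q4} | {q3}.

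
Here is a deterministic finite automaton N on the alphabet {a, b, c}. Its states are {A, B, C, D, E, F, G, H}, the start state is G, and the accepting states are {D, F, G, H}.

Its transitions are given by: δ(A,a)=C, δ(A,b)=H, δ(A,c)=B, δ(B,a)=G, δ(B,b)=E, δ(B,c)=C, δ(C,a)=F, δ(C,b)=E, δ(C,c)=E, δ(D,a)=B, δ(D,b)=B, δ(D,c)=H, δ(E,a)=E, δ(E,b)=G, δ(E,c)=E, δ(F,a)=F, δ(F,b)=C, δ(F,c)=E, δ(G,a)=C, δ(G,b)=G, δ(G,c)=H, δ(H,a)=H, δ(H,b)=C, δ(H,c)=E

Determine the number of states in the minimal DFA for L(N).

4

Reachable states from the start: {C,E,F,G,H}. Unreachable: {A,B,D} — drop them.
P0 = {F,G,H} | {C,E}.
Split {F,G,H} by δ(·,a) → {F,H} and {G}.
Split {C,E} by δ(·,a) → {C} and {E}.
Stable partition: {F,H} | {C} | {G} | {E} — 4 equivalence classes.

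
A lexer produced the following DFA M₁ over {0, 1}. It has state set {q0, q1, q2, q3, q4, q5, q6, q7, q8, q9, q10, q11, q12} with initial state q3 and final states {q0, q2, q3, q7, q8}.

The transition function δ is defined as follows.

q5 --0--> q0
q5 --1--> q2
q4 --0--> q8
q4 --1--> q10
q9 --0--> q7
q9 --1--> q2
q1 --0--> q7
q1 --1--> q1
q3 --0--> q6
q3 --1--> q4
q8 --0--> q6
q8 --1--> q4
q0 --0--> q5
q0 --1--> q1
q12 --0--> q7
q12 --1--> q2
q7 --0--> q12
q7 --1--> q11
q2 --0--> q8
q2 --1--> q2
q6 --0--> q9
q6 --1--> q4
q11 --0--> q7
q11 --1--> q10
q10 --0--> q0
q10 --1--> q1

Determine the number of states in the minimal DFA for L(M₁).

7

Start with accepting vs non-accepting: {q0,q2,q3,q7,q8} | {q1,q4,q5,q6,q9,q10,q11,q12}.
Split {q0,q2,q3,q7,q8} by δ(·,0) → {q0,q3,q7,q8} and {q2}.
Refine {q1,q4,q5,q6,q9,q10,q11,q12} on symbol 0: members go to different blocks, giving {q1,q4,q5,q9,q10,q11,q12} and {q6}.
Refine {q0,q3,q7,q8} on symbol 0: members go to different blocks, giving {q0,q7} and {q3,q8}.
Refine {q1,q4,q5,q9,q10,q11,q12} on symbol 0: members go to different blocks, giving {q1,q5,q9,q10,q11,q12} and {q4}.
On input 1, block {q1,q5,q9,q10,q11,q12} splits into {q1,q10,q11} and {q5,q9,q12}.
The partition is now stable with 7 blocks: {q0,q7} | {q1,q10,q11} | {q2} | {q6} | {q3,q8} | {q4} | {q5,q9,q12}.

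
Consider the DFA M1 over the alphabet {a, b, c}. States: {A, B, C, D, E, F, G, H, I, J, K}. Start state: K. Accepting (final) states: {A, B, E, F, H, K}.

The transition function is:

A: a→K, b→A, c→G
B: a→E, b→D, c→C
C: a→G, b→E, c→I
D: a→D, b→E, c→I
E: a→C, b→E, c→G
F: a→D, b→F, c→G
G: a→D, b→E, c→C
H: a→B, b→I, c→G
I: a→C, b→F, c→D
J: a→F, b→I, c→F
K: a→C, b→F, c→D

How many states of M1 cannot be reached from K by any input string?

4

BFS from K reaches {C, D, E, F, G, I, K}; the 4 state(s) A, B, H, J are never visited.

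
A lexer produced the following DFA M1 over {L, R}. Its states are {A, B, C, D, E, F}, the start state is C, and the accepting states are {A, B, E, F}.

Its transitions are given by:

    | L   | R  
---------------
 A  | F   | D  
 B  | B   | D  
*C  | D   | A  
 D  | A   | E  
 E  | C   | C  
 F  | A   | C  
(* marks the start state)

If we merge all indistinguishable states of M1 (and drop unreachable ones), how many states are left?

States {B} cannot be reached from the start state, so discard them.
Initial partition by acceptance: {A,E,F} | {C,D}.
On input L, block {A,E,F} splits into {A,F} and {E}.
On input L, block {C,D} splits into {C} and {D}.
On input R, block {A,F} splits into {A} and {F}.
The partition is now stable with 5 blocks: {A} | {C} | {E} | {D} | {F}.

5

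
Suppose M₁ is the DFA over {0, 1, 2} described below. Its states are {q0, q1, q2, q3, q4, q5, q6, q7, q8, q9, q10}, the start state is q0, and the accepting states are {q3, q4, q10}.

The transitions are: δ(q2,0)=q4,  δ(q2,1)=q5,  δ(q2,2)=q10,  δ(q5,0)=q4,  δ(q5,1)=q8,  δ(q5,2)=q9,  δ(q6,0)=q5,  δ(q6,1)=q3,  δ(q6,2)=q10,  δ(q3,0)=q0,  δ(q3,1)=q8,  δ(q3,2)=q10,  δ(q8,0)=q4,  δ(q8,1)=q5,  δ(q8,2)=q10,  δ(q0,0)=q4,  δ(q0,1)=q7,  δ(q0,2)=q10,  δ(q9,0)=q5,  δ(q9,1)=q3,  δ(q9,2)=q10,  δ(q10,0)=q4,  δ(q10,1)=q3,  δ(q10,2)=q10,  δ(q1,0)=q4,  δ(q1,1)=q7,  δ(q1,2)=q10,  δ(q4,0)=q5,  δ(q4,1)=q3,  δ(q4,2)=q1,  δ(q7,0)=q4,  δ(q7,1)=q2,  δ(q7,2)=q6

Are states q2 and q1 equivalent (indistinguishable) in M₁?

Every state is reachable, so we keep all 11.
P0 = {q3,q4,q10} | {q0,q1,q2,q5,q6,q7,q8,q9}.
Refine {q3,q4,q10} on symbol 0: members go to different blocks, giving {q3,q4} and {q10}.
On input 1, block {q3,q4} splits into {q3} and {q4}.
Split {q0,q1,q2,q5,q6,q7,q8,q9} by δ(·,0) → {q0,q1,q2,q5,q7,q8} and {q6,q9}.
Refine {q0,q1,q2,q5,q7,q8} on symbol 2: members go to different blocks, giving {q0,q1,q2,q8} and {q5,q7}.
The partition is now stable with 6 blocks: {q3} | {q0,q1,q2,q8} | {q10} | {q4} | {q6,q9} | {q5,q7}.
q2 and q1 lie in the same block of the stable partition, so they are equivalent — no string distinguishes them.

Yes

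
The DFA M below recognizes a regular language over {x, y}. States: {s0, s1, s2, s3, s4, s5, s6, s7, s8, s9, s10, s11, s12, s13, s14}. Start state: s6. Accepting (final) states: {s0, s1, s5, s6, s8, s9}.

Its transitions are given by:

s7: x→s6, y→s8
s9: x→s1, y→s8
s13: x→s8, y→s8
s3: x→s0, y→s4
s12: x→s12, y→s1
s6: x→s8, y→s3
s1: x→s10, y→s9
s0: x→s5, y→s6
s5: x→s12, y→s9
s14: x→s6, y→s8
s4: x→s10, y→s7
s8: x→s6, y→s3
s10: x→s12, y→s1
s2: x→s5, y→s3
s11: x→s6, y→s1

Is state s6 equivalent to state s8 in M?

States {s2,s11,s13,s14} cannot be reached from the start state, so discard them.
Start with accepting vs non-accepting: {s0,s1,s5,s6,s8,s9} | {s3,s4,s7,s10,s12}.
Refine {s0,s1,s5,s6,s8,s9} on symbol x: members go to different blocks, giving {s0,s6,s8,s9} and {s1,s5}.
Refine {s0,s6,s8,s9} on symbol x: members go to different blocks, giving {s0,s9} and {s6,s8}.
Split {s3,s4,s7,s10,s12} by δ(·,x) → {s4,s10,s12} and {s3} and {s7}.
On input y, block {s4,s10,s12} splits into {s10,s12} and {s4}.
No further refinement is possible. Final partition (7 blocks): {s0,s9} | {s10,s12} | {s1,s5} | {s6,s8} | {s3} | {s7} | {s4}.
s6 and s8 lie in the same block of the stable partition, so they are equivalent — no string distinguishes them.

Yes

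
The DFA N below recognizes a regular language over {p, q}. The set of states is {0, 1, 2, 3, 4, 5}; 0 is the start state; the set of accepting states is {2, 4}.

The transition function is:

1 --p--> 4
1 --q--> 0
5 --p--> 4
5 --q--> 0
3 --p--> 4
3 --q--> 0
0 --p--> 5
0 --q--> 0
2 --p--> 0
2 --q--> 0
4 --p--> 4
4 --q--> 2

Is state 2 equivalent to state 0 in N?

No

First remove the unreachable states {1,3}; 4 states remain.
P0 = {2,4} | {0,5}.
Refine {2,4} on symbol p: members go to different blocks, giving {2} and {4}.
Split {0,5} by δ(·,p) → {0} and {5}.
The partition is now stable with 4 blocks: {2} | {0} | {4} | {5}.
2 and 0 end up in different blocks, so they are distinguishable. For instance, the string 'ε' is accepted from only 2.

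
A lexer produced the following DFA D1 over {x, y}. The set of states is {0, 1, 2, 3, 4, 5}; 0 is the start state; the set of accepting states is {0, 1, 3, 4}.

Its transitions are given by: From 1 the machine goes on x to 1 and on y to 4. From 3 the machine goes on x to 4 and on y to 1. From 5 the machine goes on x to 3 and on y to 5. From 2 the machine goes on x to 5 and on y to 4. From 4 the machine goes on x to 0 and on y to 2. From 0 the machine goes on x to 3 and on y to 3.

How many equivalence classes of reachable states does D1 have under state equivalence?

All states are reachable from the start state.
P0 = {0,1,3,4} | {2,5}.
Refine {0,1,3,4} on symbol y: members go to different blocks, giving {0,1,3} and {4}.
Refine {0,1,3} on symbol x: members go to different blocks, giving {0,1} and {3}.
On input x, block {0,1} splits into {0} and {1}.
Refine {2,5} on symbol x: members go to different blocks, giving {2} and {5}.
No further refinement is possible. Final partition (6 blocks): {0} | {2} | {4} | {3} | {1} | {5}.

6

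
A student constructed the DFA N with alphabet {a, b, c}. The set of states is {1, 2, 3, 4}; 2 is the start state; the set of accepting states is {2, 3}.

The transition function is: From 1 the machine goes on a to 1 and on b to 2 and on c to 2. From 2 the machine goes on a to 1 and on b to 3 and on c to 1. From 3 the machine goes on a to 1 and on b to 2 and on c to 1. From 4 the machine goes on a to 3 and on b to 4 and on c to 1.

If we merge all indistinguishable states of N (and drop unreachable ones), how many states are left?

Reachable states from the start: {1,2,3}. Unreachable: {4} — drop them.
Initial partition by acceptance: {2,3} | {1}.
No further refinement is possible. Final partition (2 blocks): {2,3} | {1}.

2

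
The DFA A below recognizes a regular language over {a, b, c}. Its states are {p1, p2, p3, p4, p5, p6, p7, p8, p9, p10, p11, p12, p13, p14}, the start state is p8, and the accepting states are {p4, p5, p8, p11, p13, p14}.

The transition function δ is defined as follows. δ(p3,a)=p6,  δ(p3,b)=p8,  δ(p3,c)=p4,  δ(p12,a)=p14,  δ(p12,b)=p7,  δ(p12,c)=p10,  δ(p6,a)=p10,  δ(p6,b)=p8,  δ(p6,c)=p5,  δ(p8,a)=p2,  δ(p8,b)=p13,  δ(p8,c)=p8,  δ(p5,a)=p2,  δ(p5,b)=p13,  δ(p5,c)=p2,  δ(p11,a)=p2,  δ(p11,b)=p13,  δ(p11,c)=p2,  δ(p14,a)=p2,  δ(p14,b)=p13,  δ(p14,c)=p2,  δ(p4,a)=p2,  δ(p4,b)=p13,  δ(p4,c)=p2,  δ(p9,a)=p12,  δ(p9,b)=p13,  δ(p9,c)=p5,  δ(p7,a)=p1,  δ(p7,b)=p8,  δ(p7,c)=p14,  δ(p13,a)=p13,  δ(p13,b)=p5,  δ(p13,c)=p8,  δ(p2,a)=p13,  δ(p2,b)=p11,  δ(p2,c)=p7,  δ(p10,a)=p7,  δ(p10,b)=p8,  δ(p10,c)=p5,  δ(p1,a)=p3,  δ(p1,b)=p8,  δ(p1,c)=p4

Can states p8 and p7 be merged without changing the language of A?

No

States {p9,p12} cannot be reached from the start state, so discard them.
Initial partition by acceptance: {p4,p5,p8,p11,p13,p14} | {p1,p2,p3,p6,p7,p10}.
Refine {p4,p5,p8,p11,p13,p14} on symbol a: members go to different blocks, giving {p4,p5,p8,p11,p14} and {p13}.
Refine {p4,p5,p8,p11,p14} on symbol c: members go to different blocks, giving {p4,p5,p11,p14} and {p8}.
On input a, block {p1,p2,p3,p6,p7,p10} splits into {p1,p3,p6,p7,p10} and {p2}.
No further refinement is possible. Final partition (5 blocks): {p4,p5,p11,p14} | {p1,p3,p6,p7,p10} | {p13} | {p8} | {p2}.
p8 and p7 end up in different blocks, so they are distinguishable. For instance, the string 'ε' is accepted from only p8.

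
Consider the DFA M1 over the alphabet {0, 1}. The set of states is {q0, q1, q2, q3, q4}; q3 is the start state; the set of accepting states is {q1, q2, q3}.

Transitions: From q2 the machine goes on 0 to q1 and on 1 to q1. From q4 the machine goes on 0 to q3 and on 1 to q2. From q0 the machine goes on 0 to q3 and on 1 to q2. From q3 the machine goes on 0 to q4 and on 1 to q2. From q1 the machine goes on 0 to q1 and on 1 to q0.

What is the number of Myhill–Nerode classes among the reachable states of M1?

4

All states are reachable from the start state.
Initial partition by acceptance: {q1,q2,q3} | {q0,q4}.
On input 0, block {q1,q2,q3} splits into {q1,q2} and {q3}.
Split {q1,q2} by δ(·,1) → {q1} and {q2}.
The partition is now stable with 4 blocks: {q1} | {q0,q4} | {q3} | {q2}.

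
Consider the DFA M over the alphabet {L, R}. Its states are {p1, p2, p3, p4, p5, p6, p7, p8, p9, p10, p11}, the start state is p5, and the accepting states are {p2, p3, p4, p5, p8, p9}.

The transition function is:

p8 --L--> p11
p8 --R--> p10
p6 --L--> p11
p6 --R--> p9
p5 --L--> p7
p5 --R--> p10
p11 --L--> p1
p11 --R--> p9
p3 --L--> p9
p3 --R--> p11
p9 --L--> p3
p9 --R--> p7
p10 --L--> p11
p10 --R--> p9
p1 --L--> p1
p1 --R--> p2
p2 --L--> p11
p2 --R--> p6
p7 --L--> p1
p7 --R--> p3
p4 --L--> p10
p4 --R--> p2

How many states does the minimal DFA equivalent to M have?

Reachable states from the start: {p1,p2,p3,p5,p6,p7,p9,p10,p11}. Unreachable: {p4,p8} — drop them.
Initial partition by acceptance: {p2,p3,p5,p9} | {p1,p6,p7,p10,p11}.
Split {p2,p3,p5,p9} by δ(·,L) → {p2,p5} and {p3,p9}.
Split {p1,p6,p7,p10,p11} by δ(·,R) → {p6,p7,p10,p11} and {p1}.
On input L, block {p6,p7,p10,p11} splits into {p6,p10} and {p7,p11}.
No further refinement is possible. Final partition (5 blocks): {p2,p5} | {p6,p10} | {p3,p9} | {p1} | {p7,p11}.

5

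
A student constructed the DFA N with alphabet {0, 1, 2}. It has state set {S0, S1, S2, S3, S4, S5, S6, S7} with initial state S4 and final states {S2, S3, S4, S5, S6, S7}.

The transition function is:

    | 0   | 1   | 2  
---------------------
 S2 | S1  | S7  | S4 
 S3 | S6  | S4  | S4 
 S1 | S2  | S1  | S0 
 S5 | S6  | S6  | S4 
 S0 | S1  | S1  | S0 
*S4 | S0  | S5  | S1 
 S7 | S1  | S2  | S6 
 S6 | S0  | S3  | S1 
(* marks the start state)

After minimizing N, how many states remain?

5

All states are reachable from the start state.
Initial partition by acceptance: {S2,S3,S4,S5,S6,S7} | {S0,S1}.
Split {S2,S3,S4,S5,S6,S7} by δ(·,0) → {S2,S4,S6,S7} and {S3,S5}.
Split {S2,S4,S6,S7} by δ(·,1) → {S2,S7} and {S4,S6}.
Split {S0,S1} by δ(·,0) → {S0} and {S1}.
Stable partition: {S2,S7} | {S0} | {S3,S5} | {S4,S6} | {S1} — 5 equivalence classes.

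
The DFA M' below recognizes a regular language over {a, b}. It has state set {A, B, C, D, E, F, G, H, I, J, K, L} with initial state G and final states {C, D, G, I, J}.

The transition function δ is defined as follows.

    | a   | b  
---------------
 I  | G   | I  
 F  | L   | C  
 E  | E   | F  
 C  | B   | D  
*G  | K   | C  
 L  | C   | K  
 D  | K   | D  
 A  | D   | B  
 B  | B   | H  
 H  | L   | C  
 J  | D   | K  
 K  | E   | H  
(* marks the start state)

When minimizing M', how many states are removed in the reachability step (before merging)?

No path from G leads to A, I, J; the other 9 states are all reachable.

3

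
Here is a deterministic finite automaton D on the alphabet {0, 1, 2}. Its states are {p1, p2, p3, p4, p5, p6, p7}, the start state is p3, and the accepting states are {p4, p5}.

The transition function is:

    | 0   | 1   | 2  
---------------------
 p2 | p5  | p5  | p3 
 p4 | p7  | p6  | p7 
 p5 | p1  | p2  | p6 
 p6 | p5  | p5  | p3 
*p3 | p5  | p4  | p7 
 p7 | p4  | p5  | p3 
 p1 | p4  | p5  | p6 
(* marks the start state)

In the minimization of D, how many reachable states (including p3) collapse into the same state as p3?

All states are reachable from the start state.
P0 = {p4,p5} | {p1,p2,p3,p6,p7}.
Stable partition: {p4,p5} | {p1,p2,p3,p6,p7} — 2 equivalence classes.
State p3 belongs to the block {p1,p2,p3,p6,p7}, which has 5 states.

5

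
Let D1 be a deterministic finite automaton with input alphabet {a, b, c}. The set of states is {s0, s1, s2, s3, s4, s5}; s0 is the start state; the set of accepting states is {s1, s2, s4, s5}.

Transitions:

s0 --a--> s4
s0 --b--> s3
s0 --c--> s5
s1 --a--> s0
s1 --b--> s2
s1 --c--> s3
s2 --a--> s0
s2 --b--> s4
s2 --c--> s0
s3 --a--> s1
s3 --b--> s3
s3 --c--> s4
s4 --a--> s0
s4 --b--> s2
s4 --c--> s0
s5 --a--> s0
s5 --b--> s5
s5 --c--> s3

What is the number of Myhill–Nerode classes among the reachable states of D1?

2

P0 = {s1,s2,s4,s5} | {s0,s3}.
Stable partition: {s1,s2,s4,s5} | {s0,s3} — 2 equivalence classes.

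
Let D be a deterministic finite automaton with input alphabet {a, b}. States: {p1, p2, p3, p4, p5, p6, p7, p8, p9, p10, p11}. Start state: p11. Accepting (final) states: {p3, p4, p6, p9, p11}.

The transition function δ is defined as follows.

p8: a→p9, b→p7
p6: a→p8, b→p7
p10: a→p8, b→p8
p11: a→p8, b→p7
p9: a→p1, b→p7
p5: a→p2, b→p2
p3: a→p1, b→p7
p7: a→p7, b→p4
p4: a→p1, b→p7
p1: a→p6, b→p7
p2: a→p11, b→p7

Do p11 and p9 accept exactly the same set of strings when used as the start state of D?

Yes

Reachable states from the start: {p1,p4,p6,p7,p8,p9,p11}. Unreachable: {p2,p3,p5,p10} — drop them.
P0 = {p4,p6,p9,p11} | {p1,p7,p8}.
Split {p1,p7,p8} by δ(·,a) → {p1,p8} and {p7}.
No further refinement is possible. Final partition (3 blocks): {p4,p6,p9,p11} | {p1,p8} | {p7}.
p11 and p9 lie in the same block of the stable partition, so they are equivalent — no string distinguishes them.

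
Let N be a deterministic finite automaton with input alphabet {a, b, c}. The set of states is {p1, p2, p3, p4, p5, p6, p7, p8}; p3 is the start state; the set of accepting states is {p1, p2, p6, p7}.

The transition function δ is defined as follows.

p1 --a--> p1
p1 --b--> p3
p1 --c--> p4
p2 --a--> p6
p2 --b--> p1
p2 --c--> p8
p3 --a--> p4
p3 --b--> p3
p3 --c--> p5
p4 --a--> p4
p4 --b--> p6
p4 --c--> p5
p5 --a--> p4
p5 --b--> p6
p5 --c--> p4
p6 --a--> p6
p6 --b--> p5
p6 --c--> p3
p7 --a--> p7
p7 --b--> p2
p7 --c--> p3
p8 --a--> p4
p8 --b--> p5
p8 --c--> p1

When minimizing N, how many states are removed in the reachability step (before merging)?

4

Starting at p3 and following transitions, the reachable set is {p3, p4, p5, p6}. That leaves p1, p2, p7, p8 unreachable — 4 in total.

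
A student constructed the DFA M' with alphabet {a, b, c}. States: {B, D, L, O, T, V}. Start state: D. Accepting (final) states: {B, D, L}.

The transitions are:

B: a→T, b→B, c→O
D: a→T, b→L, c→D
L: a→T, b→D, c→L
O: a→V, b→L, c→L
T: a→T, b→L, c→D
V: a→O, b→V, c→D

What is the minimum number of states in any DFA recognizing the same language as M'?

2

Reachable states from the start: {D,L,T}. Unreachable: {B,O,V} — drop them.
P0 = {D,L} | {T}.
The partition is now stable with 2 blocks: {D,L} | {T}.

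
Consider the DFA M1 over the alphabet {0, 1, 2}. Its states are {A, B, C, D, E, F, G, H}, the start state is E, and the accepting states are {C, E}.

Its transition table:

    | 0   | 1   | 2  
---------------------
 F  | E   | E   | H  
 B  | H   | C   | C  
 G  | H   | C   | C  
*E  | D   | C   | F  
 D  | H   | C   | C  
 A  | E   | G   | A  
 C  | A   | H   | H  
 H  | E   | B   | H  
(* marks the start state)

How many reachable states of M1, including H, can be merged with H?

P0 = {C,E} | {A,B,D,F,G,H}.
Split {C,E} by δ(·,1) → {C} and {E}.
Split {A,B,D,F,G,H} by δ(·,0) → {A,F,H} and {B,D,G}.
Refine {A,F,H} on symbol 1: members go to different blocks, giving {A,H} and {F}.
No further refinement is possible. Final partition (5 blocks): {C} | {A,H} | {E} | {B,D,G} | {F}.
State H belongs to the block {A,H}, which has 2 states.

2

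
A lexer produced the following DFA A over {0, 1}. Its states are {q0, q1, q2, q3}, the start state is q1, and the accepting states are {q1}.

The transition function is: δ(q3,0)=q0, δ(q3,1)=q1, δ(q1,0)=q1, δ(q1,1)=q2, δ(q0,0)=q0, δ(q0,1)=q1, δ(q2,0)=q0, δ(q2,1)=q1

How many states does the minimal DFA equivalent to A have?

2

States {q3} cannot be reached from the start state, so discard them.
Start with accepting vs non-accepting: {q1} | {q0,q2}.
No further refinement is possible. Final partition (2 blocks): {q1} | {q0,q2}.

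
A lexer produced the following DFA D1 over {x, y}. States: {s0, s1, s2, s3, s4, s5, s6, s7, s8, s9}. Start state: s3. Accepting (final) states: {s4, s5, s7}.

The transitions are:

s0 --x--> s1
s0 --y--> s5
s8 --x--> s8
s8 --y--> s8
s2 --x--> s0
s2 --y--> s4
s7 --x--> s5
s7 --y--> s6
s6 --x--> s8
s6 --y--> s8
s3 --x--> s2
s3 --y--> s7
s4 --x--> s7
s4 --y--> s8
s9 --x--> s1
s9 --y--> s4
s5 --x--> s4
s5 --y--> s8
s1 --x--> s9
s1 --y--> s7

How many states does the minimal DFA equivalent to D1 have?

3

All states are reachable from the start state.
Initial partition by acceptance: {s4,s5,s7} | {s0,s1,s2,s3,s6,s8,s9}.
On input y, block {s0,s1,s2,s3,s6,s8,s9} splits into {s0,s1,s2,s3,s9} and {s6,s8}.
No further refinement is possible. Final partition (3 blocks): {s4,s5,s7} | {s0,s1,s2,s3,s9} | {s6,s8}.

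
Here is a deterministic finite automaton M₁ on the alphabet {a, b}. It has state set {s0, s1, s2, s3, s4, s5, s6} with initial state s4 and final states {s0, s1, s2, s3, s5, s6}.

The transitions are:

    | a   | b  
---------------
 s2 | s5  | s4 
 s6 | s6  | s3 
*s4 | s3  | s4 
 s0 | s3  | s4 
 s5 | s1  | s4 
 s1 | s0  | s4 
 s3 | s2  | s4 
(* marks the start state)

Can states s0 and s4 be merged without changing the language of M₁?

No

First remove the unreachable states {s6}; 6 states remain.
Start with accepting vs non-accepting: {s0,s1,s2,s3,s5} | {s4}.
The partition is now stable with 2 blocks: {s0,s1,s2,s3,s5} | {s4}.
s0 and s4 end up in different blocks, so they are distinguishable. For instance, the string 'ε' is accepted from only s0.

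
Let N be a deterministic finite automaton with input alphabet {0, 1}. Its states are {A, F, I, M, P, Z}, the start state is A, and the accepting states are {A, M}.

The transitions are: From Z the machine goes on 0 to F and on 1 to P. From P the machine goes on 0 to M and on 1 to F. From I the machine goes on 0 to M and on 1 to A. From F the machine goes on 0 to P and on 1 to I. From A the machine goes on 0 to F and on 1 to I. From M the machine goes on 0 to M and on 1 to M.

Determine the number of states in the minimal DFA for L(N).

5

States {Z} cannot be reached from the start state, so discard them.
Initial partition by acceptance: {A,M} | {F,I,P}.
Refine {A,M} on symbol 0: members go to different blocks, giving {A} and {M}.
Split {F,I,P} by δ(·,0) → {I,P} and {F}.
On input 1, block {I,P} splits into {I} and {P}.
No further refinement is possible. Final partition (5 blocks): {A} | {I} | {M} | {F} | {P}.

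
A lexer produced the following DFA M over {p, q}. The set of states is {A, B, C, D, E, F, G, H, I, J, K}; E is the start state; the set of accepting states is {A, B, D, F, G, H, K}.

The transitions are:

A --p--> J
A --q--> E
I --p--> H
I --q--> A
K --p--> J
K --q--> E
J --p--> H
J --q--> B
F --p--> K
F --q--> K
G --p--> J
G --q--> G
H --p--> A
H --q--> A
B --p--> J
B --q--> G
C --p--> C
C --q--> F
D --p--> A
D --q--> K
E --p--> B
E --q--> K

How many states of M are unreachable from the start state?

4

Starting at E and following transitions, the reachable set is {A, B, E, G, H, J, K}. That leaves C, D, F, I unreachable — 4 in total.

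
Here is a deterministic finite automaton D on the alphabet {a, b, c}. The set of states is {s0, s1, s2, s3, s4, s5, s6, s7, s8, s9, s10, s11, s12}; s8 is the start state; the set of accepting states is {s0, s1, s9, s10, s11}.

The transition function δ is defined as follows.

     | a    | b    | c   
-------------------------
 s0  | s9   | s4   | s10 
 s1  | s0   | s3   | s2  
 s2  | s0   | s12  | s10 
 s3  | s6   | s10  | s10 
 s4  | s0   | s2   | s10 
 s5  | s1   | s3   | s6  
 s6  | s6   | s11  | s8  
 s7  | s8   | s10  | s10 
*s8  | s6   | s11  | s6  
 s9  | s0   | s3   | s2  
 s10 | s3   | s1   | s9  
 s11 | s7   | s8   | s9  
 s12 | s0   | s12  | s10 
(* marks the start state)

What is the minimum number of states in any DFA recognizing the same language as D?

First remove the unreachable states {s5}; 12 states remain.
P0 = {s0,s1,s9,s10,s11} | {s2,s3,s4,s6,s7,s8,s12}.
Refine {s0,s1,s9,s10,s11} on symbol a: members go to different blocks, giving {s0,s1,s9} and {s10,s11}.
On input c, block {s0,s1,s9} splits into {s1,s9} and {s0}.
Split {s2,s3,s4,s6,s7,s8,s12} by δ(·,a) → {s3,s6,s7,s8} and {s2,s4,s12}.
Refine {s3,s6,s7,s8} on symbol c: members go to different blocks, giving {s3,s7} and {s6,s8}.
On input b, block {s10,s11} splits into {s10} and {s11}.
The partition is now stable with 7 blocks: {s1,s9} | {s3,s7} | {s10} | {s0} | {s2,s4,s12} | {s6,s8} | {s11}.

7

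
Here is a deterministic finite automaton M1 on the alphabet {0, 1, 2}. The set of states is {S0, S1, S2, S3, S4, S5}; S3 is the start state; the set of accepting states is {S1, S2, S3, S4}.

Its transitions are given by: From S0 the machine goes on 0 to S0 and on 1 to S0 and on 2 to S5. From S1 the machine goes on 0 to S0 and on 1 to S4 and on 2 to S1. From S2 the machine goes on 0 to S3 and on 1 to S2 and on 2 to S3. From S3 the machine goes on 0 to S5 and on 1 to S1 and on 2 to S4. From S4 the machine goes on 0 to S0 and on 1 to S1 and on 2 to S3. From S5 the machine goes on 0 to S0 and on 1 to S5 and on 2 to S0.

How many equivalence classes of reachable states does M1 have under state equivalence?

First remove the unreachable states {S2}; 5 states remain.
P0 = {S1,S3,S4} | {S0,S5}.
No further refinement is possible. Final partition (2 blocks): {S1,S3,S4} | {S0,S5}.

2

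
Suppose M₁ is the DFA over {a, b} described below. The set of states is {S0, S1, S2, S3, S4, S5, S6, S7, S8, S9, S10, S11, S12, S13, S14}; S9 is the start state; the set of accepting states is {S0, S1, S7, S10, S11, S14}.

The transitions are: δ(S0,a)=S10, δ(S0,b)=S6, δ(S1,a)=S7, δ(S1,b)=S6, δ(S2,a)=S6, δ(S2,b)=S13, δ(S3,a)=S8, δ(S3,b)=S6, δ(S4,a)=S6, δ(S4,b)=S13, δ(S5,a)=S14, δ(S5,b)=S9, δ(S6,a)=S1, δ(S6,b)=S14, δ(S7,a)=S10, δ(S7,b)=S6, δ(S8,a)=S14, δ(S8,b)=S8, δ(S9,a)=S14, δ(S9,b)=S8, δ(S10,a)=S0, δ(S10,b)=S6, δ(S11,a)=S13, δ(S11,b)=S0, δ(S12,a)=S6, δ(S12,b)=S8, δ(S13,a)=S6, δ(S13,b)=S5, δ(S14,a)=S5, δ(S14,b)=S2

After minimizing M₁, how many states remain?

First remove the unreachable states {S3,S4,S11,S12}; 11 states remain.
Initial partition by acceptance: {S0,S1,S7,S10,S14} | {S2,S5,S6,S8,S9,S13}.
On input a, block {S0,S1,S7,S10,S14} splits into {S0,S1,S7,S10} and {S14}.
On input a, block {S2,S5,S6,S8,S9,S13} splits into {S5,S8,S9} and {S2,S13} and {S6}.
On input b, block {S2,S13} splits into {S2} and {S13}.
The partition is now stable with 6 blocks: {S0,S1,S7,S10} | {S5,S8,S9} | {S14} | {S2} | {S6} | {S13}.

6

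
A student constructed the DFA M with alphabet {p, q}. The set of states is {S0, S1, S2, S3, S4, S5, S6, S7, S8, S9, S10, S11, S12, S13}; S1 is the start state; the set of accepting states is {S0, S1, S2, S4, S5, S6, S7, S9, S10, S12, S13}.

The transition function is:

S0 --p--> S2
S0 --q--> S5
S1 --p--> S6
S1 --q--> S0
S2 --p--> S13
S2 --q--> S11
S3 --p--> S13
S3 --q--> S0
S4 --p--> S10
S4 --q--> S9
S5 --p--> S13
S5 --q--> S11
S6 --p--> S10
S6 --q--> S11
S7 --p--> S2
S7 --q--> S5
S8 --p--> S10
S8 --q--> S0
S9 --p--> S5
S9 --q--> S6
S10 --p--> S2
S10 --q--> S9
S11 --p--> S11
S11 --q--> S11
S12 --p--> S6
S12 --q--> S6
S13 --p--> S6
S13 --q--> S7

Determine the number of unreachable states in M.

4

Starting at S1 and following transitions, the reachable set is {S0, S1, S2, S5, S6, S7, S9, S10, S11, S13}. That leaves S3, S4, S8, S12 unreachable — 4 in total.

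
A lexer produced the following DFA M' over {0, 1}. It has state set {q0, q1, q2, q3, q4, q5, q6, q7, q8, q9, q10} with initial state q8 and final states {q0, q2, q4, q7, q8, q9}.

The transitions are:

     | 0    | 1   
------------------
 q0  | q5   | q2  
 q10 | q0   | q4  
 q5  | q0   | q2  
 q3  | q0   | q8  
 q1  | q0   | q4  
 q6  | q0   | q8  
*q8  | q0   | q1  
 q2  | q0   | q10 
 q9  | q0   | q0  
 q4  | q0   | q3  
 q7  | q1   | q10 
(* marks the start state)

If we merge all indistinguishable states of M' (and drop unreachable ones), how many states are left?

States {q6,q7,q9} cannot be reached from the start state, so discard them.
Initial partition by acceptance: {q0,q2,q4,q8} | {q1,q3,q5,q10}.
Split {q0,q2,q4,q8} by δ(·,0) → {q2,q4,q8} and {q0}.
The partition is now stable with 3 blocks: {q2,q4,q8} | {q1,q3,q5,q10} | {q0}.

3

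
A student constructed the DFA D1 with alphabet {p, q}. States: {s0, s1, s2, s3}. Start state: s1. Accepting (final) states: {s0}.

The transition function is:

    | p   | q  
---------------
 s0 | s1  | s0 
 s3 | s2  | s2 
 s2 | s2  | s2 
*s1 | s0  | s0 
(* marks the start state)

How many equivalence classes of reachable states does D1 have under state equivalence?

First remove the unreachable states {s2,s3}; 2 states remain.
P0 = {s0} | {s1}.
The partition is now stable with 2 blocks: {s0} | {s1}.

2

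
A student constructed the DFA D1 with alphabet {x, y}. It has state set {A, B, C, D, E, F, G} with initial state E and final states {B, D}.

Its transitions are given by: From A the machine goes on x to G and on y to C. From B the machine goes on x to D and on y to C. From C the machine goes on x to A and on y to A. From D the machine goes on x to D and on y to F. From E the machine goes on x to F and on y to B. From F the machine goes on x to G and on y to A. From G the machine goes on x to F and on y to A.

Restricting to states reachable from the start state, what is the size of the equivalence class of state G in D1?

4

Every state is reachable, so we keep all 7.
Initial partition by acceptance: {B,D} | {A,C,E,F,G}.
Split {A,C,E,F,G} by δ(·,y) → {A,C,F,G} and {E}.
The partition is now stable with 3 blocks: {B,D} | {A,C,F,G} | {E}.
State G belongs to the block {A,C,F,G}, which has 4 states.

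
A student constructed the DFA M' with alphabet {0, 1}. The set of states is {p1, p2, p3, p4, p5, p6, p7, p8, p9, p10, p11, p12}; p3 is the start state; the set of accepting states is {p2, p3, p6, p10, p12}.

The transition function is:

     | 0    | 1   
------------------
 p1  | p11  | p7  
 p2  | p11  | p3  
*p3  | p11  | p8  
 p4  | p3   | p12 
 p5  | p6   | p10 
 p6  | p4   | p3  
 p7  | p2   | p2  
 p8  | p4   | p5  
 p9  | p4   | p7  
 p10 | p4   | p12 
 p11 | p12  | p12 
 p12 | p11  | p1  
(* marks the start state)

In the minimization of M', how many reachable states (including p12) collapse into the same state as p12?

2

Reachable states from the start: {p1,p2,p3,p4,p5,p6,p7,p8,p10,p11,p12}. Unreachable: {p9} — drop them.
Initial partition by acceptance: {p2,p3,p6,p10,p12} | {p1,p4,p5,p7,p8,p11}.
On input 1, block {p2,p3,p6,p10,p12} splits into {p2,p6,p10} and {p3,p12}.
Refine {p1,p4,p5,p7,p8,p11} on symbol 0: members go to different blocks, giving {p1,p8} and {p4,p11} and {p5,p7}.
Stable partition: {p2,p6,p10} | {p1,p8} | {p3,p12} | {p4,p11} | {p5,p7} — 5 equivalence classes.
The equivalence class containing p12 is {p3,p12}, of size 2.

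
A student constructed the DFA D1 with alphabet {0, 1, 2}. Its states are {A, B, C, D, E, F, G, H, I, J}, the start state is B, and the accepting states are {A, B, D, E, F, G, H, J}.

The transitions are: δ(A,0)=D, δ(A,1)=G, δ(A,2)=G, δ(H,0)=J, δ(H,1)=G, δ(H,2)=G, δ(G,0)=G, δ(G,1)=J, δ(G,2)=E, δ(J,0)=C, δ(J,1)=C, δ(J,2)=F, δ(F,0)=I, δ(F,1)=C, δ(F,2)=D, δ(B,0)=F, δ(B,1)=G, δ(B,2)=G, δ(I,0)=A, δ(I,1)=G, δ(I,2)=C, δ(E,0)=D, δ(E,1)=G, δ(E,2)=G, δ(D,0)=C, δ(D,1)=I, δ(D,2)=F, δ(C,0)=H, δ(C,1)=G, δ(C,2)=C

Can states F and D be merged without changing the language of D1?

Every state is reachable, so we keep all 10.
Start with accepting vs non-accepting: {A,B,D,E,F,G,H,J} | {C,I}.
On input 0, block {A,B,D,E,F,G,H,J} splits into {A,B,E,G,H} and {D,F,J}.
On input 0, block {A,B,E,G,H} splits into {A,B,E,H} and {G}.
Stable partition: {A,B,E,H} | {C,I} | {D,F,J} | {G} — 4 equivalence classes.
F and D lie in the same block of the stable partition, so they are equivalent — no string distinguishes them.

Yes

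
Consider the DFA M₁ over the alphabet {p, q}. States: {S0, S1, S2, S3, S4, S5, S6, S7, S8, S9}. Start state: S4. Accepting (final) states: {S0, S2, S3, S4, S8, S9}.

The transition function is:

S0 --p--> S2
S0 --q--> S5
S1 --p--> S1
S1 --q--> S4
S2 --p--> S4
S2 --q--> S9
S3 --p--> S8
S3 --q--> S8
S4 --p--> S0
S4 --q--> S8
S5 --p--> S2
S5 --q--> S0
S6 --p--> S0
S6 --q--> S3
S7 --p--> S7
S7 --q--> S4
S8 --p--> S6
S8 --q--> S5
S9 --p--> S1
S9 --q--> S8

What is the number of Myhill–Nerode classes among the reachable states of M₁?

9

First remove the unreachable states {S7}; 9 states remain.
Start with accepting vs non-accepting: {S0,S2,S3,S4,S8,S9} | {S1,S5,S6}.
Split {S0,S2,S3,S4,S8,S9} by δ(·,p) → {S0,S2,S3,S4} and {S8,S9}.
On input p, block {S0,S2,S3,S4} splits into {S0,S2,S4} and {S3}.
Split {S0,S2,S4} by δ(·,q) → {S2,S4} and {S0}.
Refine {S2,S4} on symbol p: members go to different blocks, giving {S2} and {S4}.
Refine {S1,S5,S6} on symbol p: members go to different blocks, giving {S1} and {S5} and {S6}.
Refine {S8,S9} on symbol p: members go to different blocks, giving {S8} and {S9}.
The partition is now stable with 9 blocks: {S2} | {S1} | {S8} | {S3} | {S0} | {S4} | {S5} | {S6} | {S9}.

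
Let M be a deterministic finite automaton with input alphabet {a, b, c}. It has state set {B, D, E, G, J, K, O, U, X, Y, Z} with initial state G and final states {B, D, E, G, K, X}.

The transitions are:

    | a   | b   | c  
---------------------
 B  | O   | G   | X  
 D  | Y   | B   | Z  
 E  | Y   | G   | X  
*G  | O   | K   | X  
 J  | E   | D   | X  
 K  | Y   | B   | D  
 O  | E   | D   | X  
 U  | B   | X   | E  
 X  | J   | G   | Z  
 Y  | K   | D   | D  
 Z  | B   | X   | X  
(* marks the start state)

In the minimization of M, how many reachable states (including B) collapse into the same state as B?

4

Reachable states from the start: {B,D,E,G,J,K,O,X,Y,Z}. Unreachable: {U} — drop them.
Start with accepting vs non-accepting: {B,D,E,G,K,X} | {J,O,Y,Z}.
Split {B,D,E,G,K,X} by δ(·,c) → {B,E,G,K} and {D,X}.
The partition is now stable with 3 blocks: {B,E,G,K} | {J,O,Y,Z} | {D,X}.
State B belongs to the block {B,E,G,K}, which has 4 states.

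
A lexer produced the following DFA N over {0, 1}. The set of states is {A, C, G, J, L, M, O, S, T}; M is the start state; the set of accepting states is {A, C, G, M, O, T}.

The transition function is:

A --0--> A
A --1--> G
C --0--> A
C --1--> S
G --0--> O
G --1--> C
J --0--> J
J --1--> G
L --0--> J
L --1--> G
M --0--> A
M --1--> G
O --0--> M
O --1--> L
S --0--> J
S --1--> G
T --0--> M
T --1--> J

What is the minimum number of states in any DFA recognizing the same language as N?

States {T} cannot be reached from the start state, so discard them.
Initial partition by acceptance: {A,C,G,M,O} | {J,L,S}.
Split {A,C,G,M,O} by δ(·,1) → {A,G,M} and {C,O}.
Split {A,G,M} by δ(·,0) → {A,M} and {G}.
No further refinement is possible. Final partition (4 blocks): {A,M} | {J,L,S} | {C,O} | {G}.

4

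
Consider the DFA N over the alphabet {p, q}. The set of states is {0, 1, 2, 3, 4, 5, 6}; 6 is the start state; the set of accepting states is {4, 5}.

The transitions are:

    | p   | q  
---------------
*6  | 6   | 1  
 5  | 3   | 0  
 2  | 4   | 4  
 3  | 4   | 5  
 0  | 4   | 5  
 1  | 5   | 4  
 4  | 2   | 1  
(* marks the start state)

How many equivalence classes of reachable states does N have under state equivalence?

All states are reachable from the start state.
Start with accepting vs non-accepting: {4,5} | {0,1,2,3,6}.
Refine {0,1,2,3,6} on symbol p: members go to different blocks, giving {0,1,2,3} and {6}.
The partition is now stable with 3 blocks: {4,5} | {0,1,2,3} | {6}.

3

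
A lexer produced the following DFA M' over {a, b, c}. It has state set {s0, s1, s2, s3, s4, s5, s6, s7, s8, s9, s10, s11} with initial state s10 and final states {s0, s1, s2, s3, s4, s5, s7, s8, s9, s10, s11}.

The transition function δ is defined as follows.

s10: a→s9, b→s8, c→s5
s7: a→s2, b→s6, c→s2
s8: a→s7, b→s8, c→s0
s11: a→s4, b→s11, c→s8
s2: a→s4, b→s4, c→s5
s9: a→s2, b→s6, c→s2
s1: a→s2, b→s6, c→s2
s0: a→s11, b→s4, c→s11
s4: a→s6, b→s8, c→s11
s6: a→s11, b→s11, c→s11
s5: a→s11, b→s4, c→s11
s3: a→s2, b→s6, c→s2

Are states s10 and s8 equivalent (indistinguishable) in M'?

States {s1,s3} cannot be reached from the start state, so discard them.
P0 = {s0,s2,s4,s5,s7,s8,s9,s10,s11} | {s6}.
Refine {s0,s2,s4,s5,s7,s8,s9,s10,s11} on symbol a: members go to different blocks, giving {s0,s2,s5,s7,s8,s9,s10,s11} and {s4}.
Split {s0,s2,s5,s7,s8,s9,s10,s11} by δ(·,a) → {s0,s5,s7,s8,s9,s10} and {s2,s11}.
Refine {s0,s5,s7,s8,s9,s10} on symbol a: members go to different blocks, giving {s0,s5,s7,s9} and {s8,s10}.
On input b, block {s0,s5,s7,s9} splits into {s0,s5} and {s7,s9}.
Split {s2,s11} by δ(·,b) → {s2} and {s11}.
The partition is now stable with 7 blocks: {s0,s5} | {s6} | {s4} | {s2} | {s8,s10} | {s7,s9} | {s11}.
s10 and s8 lie in the same block of the stable partition, so they are equivalent — no string distinguishes them.

Yes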